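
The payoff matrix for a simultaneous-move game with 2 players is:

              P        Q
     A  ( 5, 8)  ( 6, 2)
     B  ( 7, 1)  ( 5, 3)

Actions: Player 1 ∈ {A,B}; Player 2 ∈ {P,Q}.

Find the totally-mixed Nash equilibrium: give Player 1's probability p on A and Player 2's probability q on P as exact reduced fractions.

(p,q) = (1/4, 1/3)

P1 indiff ⇒ q·5+(1-q)·6 = q·7+(1-q)·5 ⇒ q(-2) = (1-q)(-1) ⇒ q = 1/3
P2 indiff ⇒ p·8+(1-p)·1 = p·2+(1-p)·3 ⇒ p(6) = (1-p)(2) ⇒ p = 1/4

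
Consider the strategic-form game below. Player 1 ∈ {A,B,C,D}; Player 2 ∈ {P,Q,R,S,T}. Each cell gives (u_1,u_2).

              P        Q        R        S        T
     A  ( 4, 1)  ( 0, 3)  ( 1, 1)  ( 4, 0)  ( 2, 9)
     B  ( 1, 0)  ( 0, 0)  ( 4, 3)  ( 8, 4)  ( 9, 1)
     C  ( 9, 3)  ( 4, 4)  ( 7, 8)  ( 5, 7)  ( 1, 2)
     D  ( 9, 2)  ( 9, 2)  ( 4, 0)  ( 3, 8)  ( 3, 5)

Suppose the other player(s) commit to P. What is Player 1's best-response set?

u_1(A vs P) = 4
u_1(B vs P) = 1
u_1(C vs P) = 9
u_1(D vs P) = 9
max payoff 9 at {C,D}

BR_1 = {C,D}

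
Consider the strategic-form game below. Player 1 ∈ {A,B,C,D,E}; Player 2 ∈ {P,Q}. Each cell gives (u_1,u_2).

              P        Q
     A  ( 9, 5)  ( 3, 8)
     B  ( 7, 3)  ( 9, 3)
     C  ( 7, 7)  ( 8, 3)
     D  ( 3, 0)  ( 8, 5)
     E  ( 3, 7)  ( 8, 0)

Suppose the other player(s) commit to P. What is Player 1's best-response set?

P1 best: {A}

u_1(A vs P) = 9
u_1(B vs P) = 7
u_1(C vs P) = 7
u_1(D vs P) = 3
u_1(E vs P) = 3
max payoff 9 at {A}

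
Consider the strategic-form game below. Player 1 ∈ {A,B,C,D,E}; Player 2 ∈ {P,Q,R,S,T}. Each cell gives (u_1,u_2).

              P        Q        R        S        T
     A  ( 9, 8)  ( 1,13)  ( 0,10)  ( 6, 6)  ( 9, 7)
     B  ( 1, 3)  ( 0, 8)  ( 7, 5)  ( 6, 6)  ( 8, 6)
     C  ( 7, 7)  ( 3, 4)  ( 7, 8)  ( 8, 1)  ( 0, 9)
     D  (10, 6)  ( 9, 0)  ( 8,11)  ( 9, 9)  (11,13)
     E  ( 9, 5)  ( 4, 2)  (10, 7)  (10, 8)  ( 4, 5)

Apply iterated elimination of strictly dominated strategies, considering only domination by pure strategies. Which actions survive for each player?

Survivors P1:{D,E} P2:{R,S,T}

P1 drop A (D beats it: P:10>9 Q:9>1 R:8>0 S:9>6 T:11>9)
P1 drop B (D beats it: P:10>1 Q:9>0 R:8>7 S:9>6 T:11>8)
P1 drop C (D beats it: P:10>7 Q:9>3 R:8>7 S:9>8 T:11>0)
P2 drop P (R beats it: D:11>6 E:7>5)
P2 drop Q (R beats it: D:11>0 E:7>2)
P1→{D,E} P2→{R,S,T}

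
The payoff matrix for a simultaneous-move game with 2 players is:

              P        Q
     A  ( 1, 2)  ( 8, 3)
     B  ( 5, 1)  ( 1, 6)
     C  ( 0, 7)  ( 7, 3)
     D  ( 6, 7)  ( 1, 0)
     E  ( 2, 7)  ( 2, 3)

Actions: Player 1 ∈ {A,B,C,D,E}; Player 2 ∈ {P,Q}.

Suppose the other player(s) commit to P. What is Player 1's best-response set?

u_1(A vs P) = 1
u_1(B vs P) = 5
u_1(C vs P) = 0
u_1(D vs P) = 6
u_1(E vs P) = 2
max payoff 6 at {D}

P1 best: {D}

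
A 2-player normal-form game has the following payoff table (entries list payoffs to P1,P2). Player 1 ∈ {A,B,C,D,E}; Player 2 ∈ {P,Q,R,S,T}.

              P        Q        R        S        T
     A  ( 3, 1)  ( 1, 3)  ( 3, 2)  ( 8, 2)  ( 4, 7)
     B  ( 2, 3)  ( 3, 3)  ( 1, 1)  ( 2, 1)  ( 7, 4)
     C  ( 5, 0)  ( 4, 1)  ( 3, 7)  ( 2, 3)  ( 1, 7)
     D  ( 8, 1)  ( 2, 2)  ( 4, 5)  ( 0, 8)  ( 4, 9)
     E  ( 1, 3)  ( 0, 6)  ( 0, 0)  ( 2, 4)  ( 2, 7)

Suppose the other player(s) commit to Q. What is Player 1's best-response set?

u_1(A vs Q) = 1
u_1(B vs Q) = 3
u_1(C vs Q) = 4
u_1(D vs Q) = 2
u_1(E vs Q) = 0
max payoff 4 at {C}

BR_1 = {C}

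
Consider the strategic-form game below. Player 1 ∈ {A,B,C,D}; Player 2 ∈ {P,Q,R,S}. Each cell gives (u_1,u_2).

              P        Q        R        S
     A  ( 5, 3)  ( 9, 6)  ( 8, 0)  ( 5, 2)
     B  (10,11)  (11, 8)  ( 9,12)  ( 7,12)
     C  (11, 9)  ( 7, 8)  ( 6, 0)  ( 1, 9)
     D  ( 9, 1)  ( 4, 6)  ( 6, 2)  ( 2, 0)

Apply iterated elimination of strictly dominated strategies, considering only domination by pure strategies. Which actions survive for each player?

Survivors P1:{B,C} P2:{P,R,S}

P1 drop A (B beats it: P:10>5 Q:11>9 R:9>8 S:7>5)
P1 drop D (B beats it: P:10>9 Q:11>4 R:9>6 S:7>2)
P2 drop Q (P beats it: B:11>8 C:9>8)
P1→{B,C} P2→{P,R,S}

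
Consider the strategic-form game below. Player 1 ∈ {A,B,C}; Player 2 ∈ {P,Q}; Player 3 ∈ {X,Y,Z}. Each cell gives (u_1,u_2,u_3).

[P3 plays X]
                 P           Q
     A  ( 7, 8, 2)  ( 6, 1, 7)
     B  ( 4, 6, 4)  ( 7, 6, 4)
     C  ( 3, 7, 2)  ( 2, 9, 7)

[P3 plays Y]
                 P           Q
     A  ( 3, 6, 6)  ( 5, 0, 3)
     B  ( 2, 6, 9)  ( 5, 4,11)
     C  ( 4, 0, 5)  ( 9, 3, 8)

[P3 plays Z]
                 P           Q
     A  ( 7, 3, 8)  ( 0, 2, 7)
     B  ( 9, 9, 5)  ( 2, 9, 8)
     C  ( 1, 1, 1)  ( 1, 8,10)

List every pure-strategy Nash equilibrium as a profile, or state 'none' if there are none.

Equilibria: none

(A,P,X): not NE [P3→Z gives 8>2]
(A,P,Y): not NE [P1→C gives 4>3; P3→Z gives 8>6]
(A,P,Z): not NE [P1→B gives 9>7]
(A,Q,X): not NE [P1→B gives 7>6; P2→P gives 8>1]
(A,Q,Y): not NE [P1→C gives 9>5; P2→P gives 6>0; P3→Z gives 7>3]
(A,Q,Z): not NE [P1→B gives 2>0; P2→P gives 3>2]
(B,P,X): not NE [P1→A gives 7>4; P3→Y gives 9>4]
(B,P,Y): not NE [P1→C gives 4>2]
(B,P,Z): not NE [P3→Y gives 9>5]
(B,Q,X): not NE [P3→Y gives 11>4]
(B,Q,Y): not NE [P1→C gives 9>5; P2→P gives 6>4]
(B,Q,Z): not NE [P3→Y gives 11>8]
(C,P,X): not NE [P1→A gives 7>3; P2→Q gives 9>7; P3→Y gives 5>2]
(C,P,Y): not NE [P2→Q gives 3>0]
(C,P,Z): not NE [P1→B gives 9>1; P2→Q gives 8>1; P3→Y gives 5>1]
(C,Q,X): not NE [P1→B gives 7>2; P3→Z gives 10>7]
(C,Q,Y): not NE [P3→Z gives 10>8]
(C,Q,Z): not NE [P1→B gives 2>1]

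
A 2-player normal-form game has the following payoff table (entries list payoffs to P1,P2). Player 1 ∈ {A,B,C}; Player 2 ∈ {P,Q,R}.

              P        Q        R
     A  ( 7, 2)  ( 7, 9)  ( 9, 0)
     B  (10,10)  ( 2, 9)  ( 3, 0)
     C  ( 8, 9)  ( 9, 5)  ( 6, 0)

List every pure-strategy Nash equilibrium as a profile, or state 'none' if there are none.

(A,P): not NE [P1→B gives 10>7; P2→Q gives 9>2]
(A,Q): not NE [P1→C gives 9>7]
(A,R): not NE [P2→Q gives 9>0]
(B,P): NE
(B,Q): not NE [P1→C gives 9>2; P2→P gives 10>9]
(B,R): not NE [P1→A gives 9>3; P2→P gives 10>0]
(C,P): not NE [P1→B gives 10>8]
(C,Q): not NE [P2→P gives 9>5]
(C,R): not NE [P1→A gives 9>6; P2→P gives 9>0]

NE set: (B,P)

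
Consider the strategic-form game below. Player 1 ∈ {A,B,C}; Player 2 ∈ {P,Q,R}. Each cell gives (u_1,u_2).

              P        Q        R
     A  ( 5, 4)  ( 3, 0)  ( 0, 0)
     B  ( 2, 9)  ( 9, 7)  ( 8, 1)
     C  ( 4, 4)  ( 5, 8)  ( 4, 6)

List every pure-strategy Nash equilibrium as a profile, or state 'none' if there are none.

(A,P): NE
(A,Q): not NE [P1→B gives 9>3; P2→P gives 4>0]
(A,R): not NE [P1→B gives 8>0; P2→P gives 4>0]
(B,P): not NE [P1→A gives 5>2]
(B,Q): not NE [P2→P gives 9>7]
(B,R): not NE [P2→P gives 9>1]
(C,P): not NE [P1→A gives 5>4; P2→Q gives 8>4]
(C,Q): not NE [P1→B gives 9>5]
(C,R): not NE [P1→B gives 8>4; P2→Q gives 8>6]

NE set: (A,P)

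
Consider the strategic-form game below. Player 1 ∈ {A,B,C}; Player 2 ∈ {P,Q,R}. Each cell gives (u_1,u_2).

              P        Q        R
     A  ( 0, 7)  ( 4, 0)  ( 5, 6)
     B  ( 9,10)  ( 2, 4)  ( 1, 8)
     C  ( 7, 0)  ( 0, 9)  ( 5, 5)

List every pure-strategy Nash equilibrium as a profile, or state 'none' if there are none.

(A,P): not NE [P1→B gives 9>0]
(A,Q): not NE [P2→P gives 7>0]
(A,R): not NE [P2→P gives 7>6]
(B,P): NE
(B,Q): not NE [P1→A gives 4>2; P2→P gives 10>4]
(B,R): not NE [P1→C gives 5>1; P2→P gives 10>8]
(C,P): not NE [P1→B gives 9>7; P2→Q gives 9>0]
(C,Q): not NE [P1→A gives 4>0]
(C,R): not NE [P2→Q gives 9>5]

PSNE = {(B,P)}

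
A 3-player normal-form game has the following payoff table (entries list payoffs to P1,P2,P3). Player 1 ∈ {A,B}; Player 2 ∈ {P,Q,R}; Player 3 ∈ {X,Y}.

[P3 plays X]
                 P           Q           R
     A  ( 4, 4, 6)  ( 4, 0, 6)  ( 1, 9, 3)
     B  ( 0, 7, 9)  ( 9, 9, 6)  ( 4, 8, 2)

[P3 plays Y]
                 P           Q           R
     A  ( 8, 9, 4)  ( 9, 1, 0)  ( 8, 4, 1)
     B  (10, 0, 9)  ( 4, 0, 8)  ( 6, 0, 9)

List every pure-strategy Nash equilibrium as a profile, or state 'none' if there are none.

PSNE = {(B,P,Y)}

(A,P,X): not NE [P2→R gives 9>4]
(A,P,Y): not NE [P1→B gives 10>8; P3→X gives 6>4]
(A,Q,X): not NE [P1→B gives 9>4; P2→R gives 9>0]
(A,Q,Y): not NE [P2→P gives 9>1; P3→X gives 6>0]
(A,R,X): not NE [P1→B gives 4>1]
(A,R,Y): not NE [P2→P gives 9>4; P3→X gives 3>1]
(B,P,X): not NE [P1→A gives 4>0; P2→Q gives 9>7]
(B,P,Y): NE
(B,Q,X): not NE [P3→Y gives 8>6]
(B,Q,Y): not NE [P1→A gives 9>4]
(B,R,X): not NE [P2→Q gives 9>8; P3→Y gives 9>2]
(B,R,Y): not NE [P1→A gives 8>6]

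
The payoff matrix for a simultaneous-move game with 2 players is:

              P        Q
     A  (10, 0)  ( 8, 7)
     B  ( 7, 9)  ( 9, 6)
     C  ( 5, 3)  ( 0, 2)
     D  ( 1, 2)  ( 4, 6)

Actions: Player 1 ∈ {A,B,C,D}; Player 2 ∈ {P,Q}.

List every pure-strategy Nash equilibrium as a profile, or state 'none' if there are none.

PSNE: ∅

(A,P): not NE [P2→Q gives 7>0]
(A,Q): not NE [P1→B gives 9>8]
(B,P): not NE [P1→A gives 10>7]
(B,Q): not NE [P2→P gives 9>6]
(C,P): not NE [P1→A gives 10>5]
(C,Q): not NE [P1→B gives 9>0; P2→P gives 3>2]
(D,P): not NE [P1→A gives 10>1; P2→Q gives 6>2]
(D,Q): not NE [P1→B gives 9>4]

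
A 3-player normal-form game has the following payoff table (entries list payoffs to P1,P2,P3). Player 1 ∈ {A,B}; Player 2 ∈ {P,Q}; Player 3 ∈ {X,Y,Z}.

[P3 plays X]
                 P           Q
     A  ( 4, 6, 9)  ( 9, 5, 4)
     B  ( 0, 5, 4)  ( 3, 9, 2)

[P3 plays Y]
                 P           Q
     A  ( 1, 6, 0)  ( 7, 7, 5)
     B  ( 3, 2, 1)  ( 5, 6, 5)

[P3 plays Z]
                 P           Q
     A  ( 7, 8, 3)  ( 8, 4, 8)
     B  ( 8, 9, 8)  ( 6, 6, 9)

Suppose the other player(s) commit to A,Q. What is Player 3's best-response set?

P3 best: {Z}

u_3(X vs A,Q) = 4
u_3(Y vs A,Q) = 5
u_3(Z vs A,Q) = 8
max payoff 8 at {Z}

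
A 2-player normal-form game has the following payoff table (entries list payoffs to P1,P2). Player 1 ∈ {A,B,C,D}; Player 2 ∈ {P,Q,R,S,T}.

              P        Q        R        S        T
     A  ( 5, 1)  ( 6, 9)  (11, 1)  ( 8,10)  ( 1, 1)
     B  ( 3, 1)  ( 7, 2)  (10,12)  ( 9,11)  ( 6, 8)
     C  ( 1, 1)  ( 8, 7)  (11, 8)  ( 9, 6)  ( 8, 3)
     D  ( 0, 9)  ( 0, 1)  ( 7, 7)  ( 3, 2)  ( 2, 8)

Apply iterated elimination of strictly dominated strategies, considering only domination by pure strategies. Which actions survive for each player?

P1 drop D (B beats it: P:3>0 Q:7>0 R:10>7 S:9>3 T:6>2)
P2 drop P (Q beats it: A:9>1 B:2>1 C:7>1)
P2 drop T (S beats it: A:10>1 B:11>8 C:6>3)
P1→{A,B,C} P2→{Q,R,S}

Remaining: P1:{A,B,C} P2:{Q,R,S}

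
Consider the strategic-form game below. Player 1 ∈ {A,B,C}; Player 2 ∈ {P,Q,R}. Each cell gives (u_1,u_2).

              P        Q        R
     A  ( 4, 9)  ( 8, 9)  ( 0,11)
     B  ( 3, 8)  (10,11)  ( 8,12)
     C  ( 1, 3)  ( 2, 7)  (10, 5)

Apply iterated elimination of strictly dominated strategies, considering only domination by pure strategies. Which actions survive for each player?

P2 drop P (R beats it: A:11>9 B:12>8 C:5>3)
P1 drop A (B beats it: Q:10>8 R:8>0)
P1→{B,C} P2→{Q,R}

Remaining: P1:{B,C} P2:{Q,R}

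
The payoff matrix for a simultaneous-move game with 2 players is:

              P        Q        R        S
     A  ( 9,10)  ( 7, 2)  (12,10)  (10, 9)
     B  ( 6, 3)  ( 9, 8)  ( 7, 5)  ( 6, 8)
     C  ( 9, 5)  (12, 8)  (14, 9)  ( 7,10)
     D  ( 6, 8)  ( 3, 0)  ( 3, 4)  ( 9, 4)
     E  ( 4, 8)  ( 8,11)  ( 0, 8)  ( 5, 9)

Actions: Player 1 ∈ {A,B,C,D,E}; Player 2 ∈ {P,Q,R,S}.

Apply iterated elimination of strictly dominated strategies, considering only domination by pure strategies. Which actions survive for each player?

P1 drop B (C beats it: P:9>6 Q:12>9 R:14>7 S:7>6)
P1 drop D (A beats it: P:9>6 Q:7>3 R:12>3 S:10>9)
P1 drop E (C beats it: P:9>4 Q:12>8 R:14>0 S:7>5)
P2 drop Q (R beats it: A:10>2 C:9>8)
P1→{A,C} P2→{P,R,S}

IESDS → P1:{A,C} P2:{P,R,S}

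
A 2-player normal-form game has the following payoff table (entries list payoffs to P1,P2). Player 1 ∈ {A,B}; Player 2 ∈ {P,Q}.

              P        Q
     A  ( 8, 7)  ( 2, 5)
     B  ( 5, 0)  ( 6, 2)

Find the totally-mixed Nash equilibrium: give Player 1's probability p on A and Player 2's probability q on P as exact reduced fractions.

p=1/2, q=4/7

P1 indiff ⇒ q·8+(1-q)·2 = q·5+(1-q)·6 ⇒ q(3) = (1-q)(4) ⇒ q = 4/7
P2 indiff ⇒ p·7+(1-p)·0 = p·5+(1-p)·2 ⇒ p(2) = (1-p)(2) ⇒ p = 1/2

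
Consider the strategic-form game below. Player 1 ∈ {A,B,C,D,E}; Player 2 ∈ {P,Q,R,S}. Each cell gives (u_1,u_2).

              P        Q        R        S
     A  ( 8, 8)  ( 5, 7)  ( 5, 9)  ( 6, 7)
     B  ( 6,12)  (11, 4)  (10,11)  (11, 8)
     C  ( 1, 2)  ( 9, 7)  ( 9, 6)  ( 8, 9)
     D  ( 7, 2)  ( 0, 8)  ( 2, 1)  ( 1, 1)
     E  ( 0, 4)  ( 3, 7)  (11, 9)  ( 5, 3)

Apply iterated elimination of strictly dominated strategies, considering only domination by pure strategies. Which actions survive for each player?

IESDS → P1:{A,B,E} P2:{P,R}

P1 drop C (B beats it: P:6>1 Q:11>9 R:10>9 S:11>8)
P1 drop D (A beats it: P:8>7 Q:5>0 R:5>2 S:6>1)
P2 drop Q (R beats it: A:9>7 B:11>4 E:9>7)
P2 drop S (P beats it: A:8>7 B:12>8 E:4>3)
P1→{A,B,E} P2→{P,R}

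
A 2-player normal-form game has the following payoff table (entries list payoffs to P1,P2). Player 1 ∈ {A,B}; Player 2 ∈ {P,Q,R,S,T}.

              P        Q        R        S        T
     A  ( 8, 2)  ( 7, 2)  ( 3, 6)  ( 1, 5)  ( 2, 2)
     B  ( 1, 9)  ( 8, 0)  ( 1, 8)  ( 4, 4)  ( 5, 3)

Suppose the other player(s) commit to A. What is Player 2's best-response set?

u_2(P vs A) = 2
u_2(Q vs A) = 2
u_2(R vs A) = 6
u_2(S vs A) = 5
u_2(T vs A) = 2
max payoff 6 at {R}

BR_2 = {R}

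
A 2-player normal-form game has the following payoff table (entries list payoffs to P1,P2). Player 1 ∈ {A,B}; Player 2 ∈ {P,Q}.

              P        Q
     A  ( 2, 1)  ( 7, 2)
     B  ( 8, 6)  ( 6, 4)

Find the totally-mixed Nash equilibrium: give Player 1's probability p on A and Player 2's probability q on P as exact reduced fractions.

(p,q) = (2/3, 1/7)

P1 indiff ⇒ q·2+(1-q)·7 = q·8+(1-q)·6 ⇒ q(-6) = (1-q)(-1) ⇒ q = 1/7
P2 indiff ⇒ p·1+(1-p)·6 = p·2+(1-p)·4 ⇒ p(-1) = (1-p)(-2) ⇒ p = 2/3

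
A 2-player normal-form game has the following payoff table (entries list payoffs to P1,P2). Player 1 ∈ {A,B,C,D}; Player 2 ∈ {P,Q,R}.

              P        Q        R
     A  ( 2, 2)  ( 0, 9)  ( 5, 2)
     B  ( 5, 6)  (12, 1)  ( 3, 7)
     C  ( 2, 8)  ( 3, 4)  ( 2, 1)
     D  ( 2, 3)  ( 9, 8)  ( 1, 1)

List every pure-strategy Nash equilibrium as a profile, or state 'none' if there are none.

PSNE: ∅

(A,P): not NE [P1→B gives 5>2; P2→Q gives 9>2]
(A,Q): not NE [P1→B gives 12>0]
(A,R): not NE [P2→Q gives 9>2]
(B,P): not NE [P2→R gives 7>6]
(B,Q): not NE [P2→R gives 7>1]
(B,R): not NE [P1→A gives 5>3]
(C,P): not NE [P1→B gives 5>2]
(C,Q): not NE [P1→B gives 12>3; P2→P gives 8>4]
(C,R): not NE [P1→A gives 5>2; P2→P gives 8>1]
(D,P): not NE [P1→B gives 5>2; P2→Q gives 8>3]
(D,Q): not NE [P1→B gives 12>9]
(D,R): not NE [P1→A gives 5>1; P2→Q gives 8>1]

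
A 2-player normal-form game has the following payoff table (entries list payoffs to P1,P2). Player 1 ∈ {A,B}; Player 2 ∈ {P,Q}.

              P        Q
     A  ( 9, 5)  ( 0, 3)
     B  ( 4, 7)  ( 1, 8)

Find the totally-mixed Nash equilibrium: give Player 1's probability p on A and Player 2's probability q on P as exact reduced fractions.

p=1/3, q=1/6

P1 indiff ⇒ q·9+(1-q)·0 = q·4+(1-q)·1 ⇒ q(5) = (1-q)(1) ⇒ q = 1/6
P2 indiff ⇒ p·5+(1-p)·7 = p·3+(1-p)·8 ⇒ p(2) = (1-p)(1) ⇒ p = 1/3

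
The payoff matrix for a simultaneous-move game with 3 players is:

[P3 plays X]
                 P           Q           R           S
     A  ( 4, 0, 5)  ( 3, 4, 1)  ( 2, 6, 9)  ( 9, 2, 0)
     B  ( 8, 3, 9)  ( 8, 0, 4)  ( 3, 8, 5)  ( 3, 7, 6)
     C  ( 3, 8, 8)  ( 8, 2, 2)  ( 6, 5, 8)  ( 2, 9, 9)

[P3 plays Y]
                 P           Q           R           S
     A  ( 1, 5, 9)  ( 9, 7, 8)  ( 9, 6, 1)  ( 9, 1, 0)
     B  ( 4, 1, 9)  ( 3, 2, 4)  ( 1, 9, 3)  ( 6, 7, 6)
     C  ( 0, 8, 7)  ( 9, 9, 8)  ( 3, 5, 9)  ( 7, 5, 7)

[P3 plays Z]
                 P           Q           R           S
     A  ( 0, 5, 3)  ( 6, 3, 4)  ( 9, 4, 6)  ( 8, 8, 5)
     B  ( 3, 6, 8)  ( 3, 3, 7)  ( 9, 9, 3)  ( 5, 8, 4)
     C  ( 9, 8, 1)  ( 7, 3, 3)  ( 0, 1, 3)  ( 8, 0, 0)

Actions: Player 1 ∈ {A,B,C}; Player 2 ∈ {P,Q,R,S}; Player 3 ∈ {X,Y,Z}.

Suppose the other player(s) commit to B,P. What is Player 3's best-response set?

u_3(X vs B,P) = 9
u_3(Y vs B,P) = 9
u_3(Z vs B,P) = 8
max payoff 9 at {X,Y}

BR_3 = {X,Y}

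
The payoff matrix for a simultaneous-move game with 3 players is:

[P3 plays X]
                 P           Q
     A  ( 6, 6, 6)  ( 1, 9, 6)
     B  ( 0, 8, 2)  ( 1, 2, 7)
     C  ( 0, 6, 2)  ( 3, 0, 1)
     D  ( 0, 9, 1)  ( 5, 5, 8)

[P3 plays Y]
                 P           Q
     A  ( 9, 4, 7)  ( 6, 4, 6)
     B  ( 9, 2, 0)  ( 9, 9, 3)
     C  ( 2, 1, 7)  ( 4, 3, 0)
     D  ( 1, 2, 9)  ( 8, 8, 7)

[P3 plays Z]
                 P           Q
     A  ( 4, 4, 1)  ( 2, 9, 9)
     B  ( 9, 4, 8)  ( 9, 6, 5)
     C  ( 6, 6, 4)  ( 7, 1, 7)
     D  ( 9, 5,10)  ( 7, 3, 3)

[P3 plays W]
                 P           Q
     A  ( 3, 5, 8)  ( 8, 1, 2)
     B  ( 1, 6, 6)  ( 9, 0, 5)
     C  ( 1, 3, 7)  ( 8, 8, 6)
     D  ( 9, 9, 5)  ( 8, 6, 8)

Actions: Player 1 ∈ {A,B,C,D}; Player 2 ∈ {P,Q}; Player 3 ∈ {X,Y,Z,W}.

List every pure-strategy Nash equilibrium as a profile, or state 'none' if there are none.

Nash profiles: (D,P,Z)

(A,P,X): not NE [P2→Q gives 9>6; P3→W gives 8>6]
(A,P,Y): not NE [P3→W gives 8>7]
(A,P,Z): not NE [P1→D gives 9>4; P2→Q gives 9>4; P3→W gives 8>1]
(A,P,W): not NE [P1→D gives 9>3]
(A,Q,X): not NE [P1→D gives 5>1; P3→Z gives 9>6]
(A,Q,Y): not NE [P1→B gives 9>6; P3→Z gives 9>6]
(A,Q,Z): not NE [P1→B gives 9>2]
(A,Q,W): not NE [P1→B gives 9>8; P2→P gives 5>1; P3→Z gives 9>2]
(B,P,X): not NE [P1→A gives 6>0; P3→Z gives 8>2]
(B,P,Y): not NE [P2→Q gives 9>2; P3→Z gives 8>0]
(B,P,Z): not NE [P2→Q gives 6>4]
(B,P,W): not NE [P1→D gives 9>1; P3→Z gives 8>6]
(B,Q,X): not NE [P1→D gives 5>1; P2→P gives 8>2]
(B,Q,Y): not NE [P3→X gives 7>3]
(B,Q,Z): not NE [P3→X gives 7>5]
(B,Q,W): not NE [P2→P gives 6>0; P3→X gives 7>5]
(C,P,X): not NE [P1→A gives 6>0; P3→W gives 7>2]
(C,P,Y): not NE [P1→B gives 9>2; P2→Q gives 3>1]
(C,P,Z): not NE [P1→D gives 9>6; P3→W gives 7>4]
(C,P,W): not NE [P1→D gives 9>1; P2→Q gives 8>3]
(C,Q,X): not NE [P1→D gives 5>3; P2→P gives 6>0; P3→Z gives 7>1]
(C,Q,Y): not NE [P1→B gives 9>4; P3→Z gives 7>0]
(C,Q,Z): not NE [P1→B gives 9>7; P2→P gives 6>1]
(C,Q,W): not NE [P1→B gives 9>8; P3→Z gives 7>6]
(D,P,X): not NE [P1→A gives 6>0; P3→Z gives 10>1]
(D,P,Y): not NE [P1→B gives 9>1; P2→Q gives 8>2; P3→Z gives 10>9]
(D,P,Z): NE
(D,P,W): not NE [P3→Z gives 10>5]
(D,Q,X): not NE [P2→P gives 9>5]
(D,Q,Y): not NE [P1→B gives 9>8; P3→W gives 8>7]
(D,Q,Z): not NE [P1→B gives 9>7; P2→P gives 5>3; P3→W gives 8>3]
(D,Q,W): not NE [P1→B gives 9>8; P2→P gives 9>6]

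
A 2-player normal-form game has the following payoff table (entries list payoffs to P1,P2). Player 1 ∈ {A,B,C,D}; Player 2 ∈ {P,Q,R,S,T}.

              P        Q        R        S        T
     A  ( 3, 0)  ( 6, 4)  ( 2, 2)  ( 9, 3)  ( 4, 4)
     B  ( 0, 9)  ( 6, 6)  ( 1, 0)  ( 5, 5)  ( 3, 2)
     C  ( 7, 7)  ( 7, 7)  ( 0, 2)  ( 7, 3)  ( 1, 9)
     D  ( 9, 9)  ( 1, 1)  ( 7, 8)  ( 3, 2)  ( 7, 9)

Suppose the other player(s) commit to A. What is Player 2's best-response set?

BR_2 = {Q,T}

u_2(P vs A) = 0
u_2(Q vs A) = 4
u_2(R vs A) = 2
u_2(S vs A) = 3
u_2(T vs A) = 4
max payoff 4 at {Q,T}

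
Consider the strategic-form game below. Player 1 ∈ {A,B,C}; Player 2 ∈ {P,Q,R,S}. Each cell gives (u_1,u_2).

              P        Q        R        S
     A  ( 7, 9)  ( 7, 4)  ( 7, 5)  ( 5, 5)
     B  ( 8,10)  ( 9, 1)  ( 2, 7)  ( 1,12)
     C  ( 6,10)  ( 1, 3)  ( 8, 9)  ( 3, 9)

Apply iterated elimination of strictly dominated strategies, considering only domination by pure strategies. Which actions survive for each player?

P2 drop Q (P beats it: A:9>4 B:10>1 C:10>3)
P2 drop R (P beats it: A:9>5 B:10>7 C:10>9)
P1 drop C (A beats it: P:7>6 S:5>3)
P1→{A,B} P2→{P,S}

IESDS → P1:{A,B} P2:{P,S}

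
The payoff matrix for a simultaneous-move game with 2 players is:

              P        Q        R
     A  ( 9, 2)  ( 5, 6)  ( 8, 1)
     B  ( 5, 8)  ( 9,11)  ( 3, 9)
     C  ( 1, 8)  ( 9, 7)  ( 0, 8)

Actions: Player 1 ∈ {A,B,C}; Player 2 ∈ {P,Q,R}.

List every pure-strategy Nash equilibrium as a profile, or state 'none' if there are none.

Nash profiles: (B,Q)

(A,P): not NE [P2→Q gives 6>2]
(A,Q): not NE [P1→C gives 9>5]
(A,R): not NE [P2→Q gives 6>1]
(B,P): not NE [P1→A gives 9>5; P2→Q gives 11>8]
(B,Q): NE
(B,R): not NE [P1→A gives 8>3; P2→Q gives 11>9]
(C,P): not NE [P1→A gives 9>1]
(C,Q): not NE [P2→R gives 8>7]
(C,R): not NE [P1→A gives 8>0]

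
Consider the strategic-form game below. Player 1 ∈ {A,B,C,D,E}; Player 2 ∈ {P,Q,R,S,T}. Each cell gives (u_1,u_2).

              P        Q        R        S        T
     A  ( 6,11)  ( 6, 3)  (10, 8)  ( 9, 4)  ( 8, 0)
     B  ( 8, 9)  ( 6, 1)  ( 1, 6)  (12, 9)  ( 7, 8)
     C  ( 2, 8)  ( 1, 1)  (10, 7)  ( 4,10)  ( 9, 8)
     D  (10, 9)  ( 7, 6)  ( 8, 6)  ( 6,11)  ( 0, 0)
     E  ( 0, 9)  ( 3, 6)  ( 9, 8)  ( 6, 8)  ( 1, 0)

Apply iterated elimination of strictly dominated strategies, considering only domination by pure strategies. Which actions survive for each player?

P1 drop E (A beats it: P:6>0 Q:6>3 R:10>9 S:9>6 T:8>1)
P2 drop Q (P beats it: A:11>3 B:9>1 C:8>1 D:9>6)
P2 drop R (P beats it: A:11>8 B:9>6 C:8>7 D:9>6)
P2 drop T (S beats it: A:4>0 B:9>8 C:10>8 D:11>0)
P1 drop A (B beats it: P:8>6 S:12>9)
P1 drop C (B beats it: P:8>2 S:12>4)
P1→{B,D} P2→{P,S}

Remaining: P1:{B,D} P2:{P,S}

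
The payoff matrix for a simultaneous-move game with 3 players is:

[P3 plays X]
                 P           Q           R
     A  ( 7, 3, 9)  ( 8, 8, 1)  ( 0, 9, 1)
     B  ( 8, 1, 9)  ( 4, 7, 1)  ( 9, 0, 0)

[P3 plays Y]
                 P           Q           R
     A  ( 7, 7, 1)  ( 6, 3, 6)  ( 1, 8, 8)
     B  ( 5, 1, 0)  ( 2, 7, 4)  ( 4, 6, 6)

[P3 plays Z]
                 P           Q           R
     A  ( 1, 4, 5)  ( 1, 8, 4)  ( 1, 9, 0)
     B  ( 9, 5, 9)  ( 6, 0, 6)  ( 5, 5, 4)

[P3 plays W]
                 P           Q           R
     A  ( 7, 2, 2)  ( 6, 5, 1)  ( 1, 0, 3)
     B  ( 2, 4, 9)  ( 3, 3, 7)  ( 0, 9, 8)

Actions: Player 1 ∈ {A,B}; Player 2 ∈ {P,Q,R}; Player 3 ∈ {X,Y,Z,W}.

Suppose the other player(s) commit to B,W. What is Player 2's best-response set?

u_2(P vs B,W) = 4
u_2(Q vs B,W) = 3
u_2(R vs B,W) = 9
max payoff 9 at {R}

argmax u_2 = {R}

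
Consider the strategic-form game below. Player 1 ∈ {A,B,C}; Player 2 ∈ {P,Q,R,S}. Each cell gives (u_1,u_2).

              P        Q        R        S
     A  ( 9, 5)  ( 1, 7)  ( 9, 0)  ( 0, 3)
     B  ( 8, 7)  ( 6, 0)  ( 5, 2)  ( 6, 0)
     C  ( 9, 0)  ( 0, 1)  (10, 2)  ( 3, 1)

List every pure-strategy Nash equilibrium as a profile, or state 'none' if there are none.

Nash profiles: (C,R)

(A,P): not NE [P2→Q gives 7>5]
(A,Q): not NE [P1→B gives 6>1]
(A,R): not NE [P1→C gives 10>9; P2→Q gives 7>0]
(A,S): not NE [P1→B gives 6>0; P2→Q gives 7>3]
(B,P): not NE [P1→C gives 9>8]
(B,Q): not NE [P2→P gives 7>0]
(B,R): not NE [P1→C gives 10>5; P2→P gives 7>2]
(B,S): not NE [P2→P gives 7>0]
(C,P): not NE [P2→R gives 2>0]
(C,Q): not NE [P1→B gives 6>0; P2→R gives 2>1]
(C,R): NE
(C,S): not NE [P1→B gives 6>3; P2→R gives 2>1]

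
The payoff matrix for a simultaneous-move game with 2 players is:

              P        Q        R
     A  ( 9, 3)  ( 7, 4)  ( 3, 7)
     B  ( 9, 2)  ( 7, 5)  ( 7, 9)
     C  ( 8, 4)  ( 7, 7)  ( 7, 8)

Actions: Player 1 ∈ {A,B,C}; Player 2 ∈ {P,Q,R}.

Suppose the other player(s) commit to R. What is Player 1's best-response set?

P1 best: {B,C}

u_1(A vs R) = 3
u_1(B vs R) = 7
u_1(C vs R) = 7
max payoff 7 at {B,C}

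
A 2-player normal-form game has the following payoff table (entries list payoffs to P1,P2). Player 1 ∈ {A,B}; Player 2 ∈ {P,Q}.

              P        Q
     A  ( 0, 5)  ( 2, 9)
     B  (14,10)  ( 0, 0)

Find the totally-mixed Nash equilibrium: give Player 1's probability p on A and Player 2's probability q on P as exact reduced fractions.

p=5/7, q=1/8

P1 indiff ⇒ q·0+(1-q)·2 = q·14+(1-q)·0 ⇒ q(-14) = (1-q)(-2) ⇒ q = 1/8
P2 indiff ⇒ p·5+(1-p)·10 = p·9+(1-p)·0 ⇒ p(-4) = (1-p)(-10) ⇒ p = 5/7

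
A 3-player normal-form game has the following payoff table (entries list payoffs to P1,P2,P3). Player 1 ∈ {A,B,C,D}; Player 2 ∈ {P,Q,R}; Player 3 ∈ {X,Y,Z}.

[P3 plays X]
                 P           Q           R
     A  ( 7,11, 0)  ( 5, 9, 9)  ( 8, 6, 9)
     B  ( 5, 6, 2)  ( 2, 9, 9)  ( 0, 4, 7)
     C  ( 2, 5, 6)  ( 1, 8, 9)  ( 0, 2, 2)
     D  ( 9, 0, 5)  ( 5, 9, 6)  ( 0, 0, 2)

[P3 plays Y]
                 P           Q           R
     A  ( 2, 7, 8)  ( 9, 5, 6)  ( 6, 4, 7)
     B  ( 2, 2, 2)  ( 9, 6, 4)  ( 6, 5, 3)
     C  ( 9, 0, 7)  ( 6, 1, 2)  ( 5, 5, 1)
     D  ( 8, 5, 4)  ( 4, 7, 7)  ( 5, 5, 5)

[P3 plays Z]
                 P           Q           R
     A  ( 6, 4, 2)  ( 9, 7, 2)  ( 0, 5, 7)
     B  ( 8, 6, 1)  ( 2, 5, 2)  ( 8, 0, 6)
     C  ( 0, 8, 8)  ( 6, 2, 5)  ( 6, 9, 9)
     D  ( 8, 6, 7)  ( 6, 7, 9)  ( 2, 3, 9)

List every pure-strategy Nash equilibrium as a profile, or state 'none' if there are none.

(A,P,X): not NE [P1→D gives 9>7; P3→Y gives 8>0]
(A,P,Y): not NE [P1→C gives 9>2]
(A,P,Z): not NE [P1→D gives 8>6; P2→Q gives 7>4; P3→Y gives 8>2]
(A,Q,X): not NE [P2→P gives 11>9]
(A,Q,Y): not NE [P2→P gives 7>5; P3→X gives 9>6]
(A,Q,Z): not NE [P3→X gives 9>2]
(A,R,X): not NE [P2→P gives 11>6]
(A,R,Y): not NE [P2→P gives 7>4; P3→X gives 9>7]
(A,R,Z): not NE [P1→B gives 8>0; P2→Q gives 7>5; P3→X gives 9>7]
(B,P,X): not NE [P1→D gives 9>5; P2→Q gives 9>6]
(B,P,Y): not NE [P1→C gives 9>2; P2→Q gives 6>2]
(B,P,Z): not NE [P3→Y gives 2>1]
(B,Q,X): not NE [P1→D gives 5>2]
(B,Q,Y): not NE [P3→X gives 9>4]
(B,Q,Z): not NE [P1→A gives 9>2; P2→P gives 6>5; P3→X gives 9>2]
(B,R,X): not NE [P1→A gives 8>0; P2→Q gives 9>4]
(B,R,Y): not NE [P2→Q gives 6>5; P3→X gives 7>3]
(B,R,Z): not NE [P2→P gives 6>0; P3→X gives 7>6]
(C,P,X): not NE [P1→D gives 9>2; P2→Q gives 8>5; P3→Z gives 8>6]
(C,P,Y): not NE [P2→R gives 5>0; P3→Z gives 8>7]
(C,P,Z): not NE [P1→D gives 8>0; P2→R gives 9>8]
(C,Q,X): not NE [P1→D gives 5>1]
(C,Q,Y): not NE [P1→B gives 9>6; P2→R gives 5>1; P3→X gives 9>2]
(C,Q,Z): not NE [P1→A gives 9>6; P2→R gives 9>2; P3→X gives 9>5]
(C,R,X): not NE [P1→A gives 8>0; P2→Q gives 8>2; P3→Z gives 9>2]
(C,R,Y): not NE [P1→B gives 6>5; P3→Z gives 9>1]
(C,R,Z): not NE [P1→B gives 8>6]
(D,P,X): not NE [P2→Q gives 9>0; P3→Z gives 7>5]
(D,P,Y): not NE [P1→C gives 9>8; P2→Q gives 7>5; P3→Z gives 7>4]
(D,P,Z): not NE [P2→Q gives 7>6]
(D,Q,X): not NE [P3→Z gives 9>6]
(D,Q,Y): not NE [P1→B gives 9>4; P3→Z gives 9>7]
(D,Q,Z): not NE [P1→A gives 9>6]
(D,R,X): not NE [P1→A gives 8>0; P2→Q gives 9>0; P3→Z gives 9>2]
(D,R,Y): not NE [P1→B gives 6>5; P2→Q gives 7>5; P3→Z gives 9>5]
(D,R,Z): not NE [P1→B gives 8>2; P2→Q gives 7>3]

Equilibria: none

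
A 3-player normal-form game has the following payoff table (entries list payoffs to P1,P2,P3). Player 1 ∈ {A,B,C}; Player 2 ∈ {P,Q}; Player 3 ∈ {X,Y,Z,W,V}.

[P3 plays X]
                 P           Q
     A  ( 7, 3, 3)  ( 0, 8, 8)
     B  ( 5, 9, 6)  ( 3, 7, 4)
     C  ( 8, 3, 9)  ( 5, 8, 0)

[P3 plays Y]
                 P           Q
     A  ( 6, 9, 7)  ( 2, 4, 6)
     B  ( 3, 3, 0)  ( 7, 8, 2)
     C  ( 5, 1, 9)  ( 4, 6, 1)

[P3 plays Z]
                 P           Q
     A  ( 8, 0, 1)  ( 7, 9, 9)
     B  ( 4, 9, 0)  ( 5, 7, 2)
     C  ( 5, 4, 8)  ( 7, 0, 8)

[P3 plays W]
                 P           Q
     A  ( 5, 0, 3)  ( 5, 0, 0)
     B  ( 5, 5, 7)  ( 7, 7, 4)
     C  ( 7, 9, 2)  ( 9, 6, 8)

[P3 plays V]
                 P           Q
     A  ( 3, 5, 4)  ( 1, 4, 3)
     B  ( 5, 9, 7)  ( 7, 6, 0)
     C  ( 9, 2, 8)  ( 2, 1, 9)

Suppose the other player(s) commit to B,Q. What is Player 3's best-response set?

BR_3 = {X,W}

u_3(X vs B,Q) = 4
u_3(Y vs B,Q) = 2
u_3(Z vs B,Q) = 2
u_3(W vs B,Q) = 4
u_3(V vs B,Q) = 0
max payoff 4 at {X,W}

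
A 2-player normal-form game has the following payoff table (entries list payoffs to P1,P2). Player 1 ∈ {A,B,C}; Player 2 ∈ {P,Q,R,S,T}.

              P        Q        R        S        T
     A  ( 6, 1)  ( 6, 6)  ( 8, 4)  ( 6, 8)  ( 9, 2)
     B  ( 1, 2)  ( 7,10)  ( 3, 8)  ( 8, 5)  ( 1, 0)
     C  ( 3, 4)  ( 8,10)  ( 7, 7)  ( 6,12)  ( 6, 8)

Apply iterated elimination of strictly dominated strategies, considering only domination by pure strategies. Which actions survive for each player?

Remaining: P1:{B,C} P2:{Q,S}

P2 drop P (Q beats it: A:6>1 B:10>2 C:10>4)
P2 drop R (Q beats it: A:6>4 B:10>8 C:10>7)
P2 drop T (Q beats it: A:6>2 B:10>0 C:10>8)
P1 drop A (B beats it: Q:7>6 S:8>6)
P1→{B,C} P2→{Q,S}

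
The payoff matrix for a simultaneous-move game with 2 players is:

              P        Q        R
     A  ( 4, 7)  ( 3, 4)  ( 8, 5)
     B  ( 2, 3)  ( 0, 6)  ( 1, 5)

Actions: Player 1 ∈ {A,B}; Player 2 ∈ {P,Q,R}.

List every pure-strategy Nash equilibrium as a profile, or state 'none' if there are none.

(A,P): NE
(A,Q): not NE [P2→P gives 7>4]
(A,R): not NE [P2→P gives 7>5]
(B,P): not NE [P1→A gives 4>2; P2→Q gives 6>3]
(B,Q): not NE [P1→A gives 3>0]
(B,R): not NE [P1→A gives 8>1; P2→Q gives 6>5]

PSNE = {(A,P)}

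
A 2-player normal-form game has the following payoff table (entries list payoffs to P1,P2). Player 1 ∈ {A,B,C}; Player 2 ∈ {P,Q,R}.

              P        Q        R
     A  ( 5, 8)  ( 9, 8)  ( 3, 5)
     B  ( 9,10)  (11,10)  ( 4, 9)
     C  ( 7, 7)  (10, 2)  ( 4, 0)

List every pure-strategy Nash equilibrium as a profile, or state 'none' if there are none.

NE set: (B,P), (B,Q)

(A,P): not NE [P1→B gives 9>5]
(A,Q): not NE [P1→B gives 11>9]
(A,R): not NE [P1→C gives 4>3; P2→Q gives 8>5]
(B,P): NE
(B,Q): NE
(B,R): not NE [P2→Q gives 10>9]
(C,P): not NE [P1→B gives 9>7]
(C,Q): not NE [P1→B gives 11>10; P2→P gives 7>2]
(C,R): not NE [P2→P gives 7>0]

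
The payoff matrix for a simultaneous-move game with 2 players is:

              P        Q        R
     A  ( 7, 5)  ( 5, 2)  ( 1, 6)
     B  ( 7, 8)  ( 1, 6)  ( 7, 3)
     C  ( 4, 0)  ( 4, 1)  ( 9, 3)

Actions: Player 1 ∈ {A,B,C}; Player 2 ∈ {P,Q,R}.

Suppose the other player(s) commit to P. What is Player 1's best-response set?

BR_1 = {A,B}

u_1(A vs P) = 7
u_1(B vs P) = 7
u_1(C vs P) = 4
max payoff 7 at {A,B}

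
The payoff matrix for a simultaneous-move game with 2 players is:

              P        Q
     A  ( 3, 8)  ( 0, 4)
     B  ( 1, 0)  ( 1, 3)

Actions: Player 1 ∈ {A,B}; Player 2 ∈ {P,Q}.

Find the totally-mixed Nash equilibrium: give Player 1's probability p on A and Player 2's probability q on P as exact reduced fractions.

P1 indiff ⇒ q·3+(1-q)·0 = q·1+(1-q)·1 ⇒ q(2) = (1-q)(1) ⇒ q = 1/3
P2 indiff ⇒ p·8+(1-p)·0 = p·4+(1-p)·3 ⇒ p(4) = (1-p)(3) ⇒ p = 3/7

P1 mixes 3/7 on A; P2 mixes 1/3 on P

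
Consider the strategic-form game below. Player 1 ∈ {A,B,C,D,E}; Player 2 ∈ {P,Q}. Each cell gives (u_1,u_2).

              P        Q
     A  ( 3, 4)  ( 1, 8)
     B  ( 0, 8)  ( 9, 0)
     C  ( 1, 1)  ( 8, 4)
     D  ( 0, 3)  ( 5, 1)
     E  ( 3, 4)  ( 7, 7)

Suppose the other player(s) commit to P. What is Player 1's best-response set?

u_1(A vs P) = 3
u_1(B vs P) = 0
u_1(C vs P) = 1
u_1(D vs P) = 0
u_1(E vs P) = 3
max payoff 3 at {A,E}

argmax u_1 = {A,E}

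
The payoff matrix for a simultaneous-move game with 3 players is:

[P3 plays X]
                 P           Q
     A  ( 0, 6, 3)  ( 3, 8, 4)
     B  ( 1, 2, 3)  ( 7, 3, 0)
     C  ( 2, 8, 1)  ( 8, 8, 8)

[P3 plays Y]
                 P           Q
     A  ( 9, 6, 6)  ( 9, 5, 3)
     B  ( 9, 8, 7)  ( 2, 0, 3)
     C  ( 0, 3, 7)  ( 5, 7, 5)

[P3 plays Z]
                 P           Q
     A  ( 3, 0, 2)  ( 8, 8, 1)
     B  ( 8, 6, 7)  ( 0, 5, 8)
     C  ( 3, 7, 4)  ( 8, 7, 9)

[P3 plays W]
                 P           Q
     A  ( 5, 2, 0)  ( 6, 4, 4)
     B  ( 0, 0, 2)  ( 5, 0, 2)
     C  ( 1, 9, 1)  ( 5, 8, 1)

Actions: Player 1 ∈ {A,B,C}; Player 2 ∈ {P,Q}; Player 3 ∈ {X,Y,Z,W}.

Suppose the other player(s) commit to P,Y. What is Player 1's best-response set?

P1 best: {A,B}

u_1(A vs P,Y) = 9
u_1(B vs P,Y) = 9
u_1(C vs P,Y) = 0
max payoff 9 at {A,B}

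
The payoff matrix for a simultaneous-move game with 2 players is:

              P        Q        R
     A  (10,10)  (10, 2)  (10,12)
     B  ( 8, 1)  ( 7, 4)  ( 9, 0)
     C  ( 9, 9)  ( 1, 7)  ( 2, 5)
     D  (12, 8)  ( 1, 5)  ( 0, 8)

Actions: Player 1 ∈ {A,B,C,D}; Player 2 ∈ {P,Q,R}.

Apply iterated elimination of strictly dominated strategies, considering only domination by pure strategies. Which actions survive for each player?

Survivors P1:{A,D} P2:{P,R}

P1 drop B (A beats it: P:10>8 Q:10>7 R:10>9)
P1 drop C (A beats it: P:10>9 Q:10>1 R:10>2)
P2 drop Q (P beats it: A:10>2 D:8>5)
P1→{A,D} P2→{P,R}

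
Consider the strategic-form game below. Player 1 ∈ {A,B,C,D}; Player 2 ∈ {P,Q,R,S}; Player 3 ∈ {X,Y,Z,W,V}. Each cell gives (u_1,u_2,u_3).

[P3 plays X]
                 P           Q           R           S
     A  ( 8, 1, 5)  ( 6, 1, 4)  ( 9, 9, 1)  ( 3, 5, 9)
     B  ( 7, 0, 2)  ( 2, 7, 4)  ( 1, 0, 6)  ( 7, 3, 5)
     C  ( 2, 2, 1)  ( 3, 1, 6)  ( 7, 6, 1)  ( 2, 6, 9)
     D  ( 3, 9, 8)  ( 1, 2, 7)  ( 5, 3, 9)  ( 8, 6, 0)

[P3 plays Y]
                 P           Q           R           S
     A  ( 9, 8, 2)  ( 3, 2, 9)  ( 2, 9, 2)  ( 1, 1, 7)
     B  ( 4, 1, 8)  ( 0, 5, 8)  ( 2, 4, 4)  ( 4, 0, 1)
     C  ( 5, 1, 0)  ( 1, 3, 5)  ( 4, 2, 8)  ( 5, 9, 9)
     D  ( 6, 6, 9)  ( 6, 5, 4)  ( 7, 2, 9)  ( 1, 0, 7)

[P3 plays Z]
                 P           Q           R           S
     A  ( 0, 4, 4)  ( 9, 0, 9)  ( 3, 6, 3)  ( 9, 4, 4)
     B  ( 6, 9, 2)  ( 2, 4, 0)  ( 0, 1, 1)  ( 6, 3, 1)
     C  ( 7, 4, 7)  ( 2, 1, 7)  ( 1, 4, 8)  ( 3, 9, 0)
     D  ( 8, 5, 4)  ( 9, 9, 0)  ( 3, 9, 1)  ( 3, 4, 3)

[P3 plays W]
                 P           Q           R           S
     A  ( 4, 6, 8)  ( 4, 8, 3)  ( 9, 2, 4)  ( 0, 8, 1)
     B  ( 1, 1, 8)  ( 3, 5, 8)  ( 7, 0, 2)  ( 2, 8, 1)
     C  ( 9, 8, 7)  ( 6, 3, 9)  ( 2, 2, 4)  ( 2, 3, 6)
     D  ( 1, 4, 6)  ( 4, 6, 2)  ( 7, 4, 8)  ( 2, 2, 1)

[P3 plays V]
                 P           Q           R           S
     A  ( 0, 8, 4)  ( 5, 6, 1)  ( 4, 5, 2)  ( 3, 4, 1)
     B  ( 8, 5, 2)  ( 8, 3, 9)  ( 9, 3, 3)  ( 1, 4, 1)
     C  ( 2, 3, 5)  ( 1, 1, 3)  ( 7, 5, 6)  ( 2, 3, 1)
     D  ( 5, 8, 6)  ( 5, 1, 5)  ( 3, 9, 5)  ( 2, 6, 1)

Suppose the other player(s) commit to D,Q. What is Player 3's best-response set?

BR_3 = {X}

u_3(X vs D,Q) = 7
u_3(Y vs D,Q) = 4
u_3(Z vs D,Q) = 0
u_3(W vs D,Q) = 2
u_3(V vs D,Q) = 5
max payoff 7 at {X}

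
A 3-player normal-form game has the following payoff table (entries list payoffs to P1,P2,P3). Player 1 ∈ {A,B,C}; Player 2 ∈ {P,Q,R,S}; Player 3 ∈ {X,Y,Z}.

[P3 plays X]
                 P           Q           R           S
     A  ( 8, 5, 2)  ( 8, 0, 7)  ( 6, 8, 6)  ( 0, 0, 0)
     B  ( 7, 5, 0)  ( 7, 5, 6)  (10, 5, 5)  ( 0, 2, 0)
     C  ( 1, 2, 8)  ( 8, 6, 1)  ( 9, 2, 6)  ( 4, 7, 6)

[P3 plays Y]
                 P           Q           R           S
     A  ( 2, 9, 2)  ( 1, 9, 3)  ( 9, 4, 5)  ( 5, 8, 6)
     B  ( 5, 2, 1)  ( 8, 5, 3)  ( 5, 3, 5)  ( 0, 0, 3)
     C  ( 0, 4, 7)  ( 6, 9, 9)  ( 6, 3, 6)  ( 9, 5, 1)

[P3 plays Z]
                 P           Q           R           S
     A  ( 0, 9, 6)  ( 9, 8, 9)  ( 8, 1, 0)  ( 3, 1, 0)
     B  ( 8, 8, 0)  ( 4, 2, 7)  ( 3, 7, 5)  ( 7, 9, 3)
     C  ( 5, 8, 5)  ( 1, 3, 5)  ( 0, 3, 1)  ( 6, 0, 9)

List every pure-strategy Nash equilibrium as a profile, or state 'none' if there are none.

NE set: (B,R,X), (B,S,Z)

(A,P,X): not NE [P2→R gives 8>5; P3→Z gives 6>2]
(A,P,Y): not NE [P1→B gives 5>2; P3→Z gives 6>2]
(A,P,Z): not NE [P1→B gives 8>0]
(A,Q,X): not NE [P2→R gives 8>0; P3→Z gives 9>7]
(A,Q,Y): not NE [P1→B gives 8>1; P3→Z gives 9>3]
(A,Q,Z): not NE [P2→P gives 9>8]
(A,R,X): not NE [P1→B gives 10>6]
(A,R,Y): not NE [P2→Q gives 9>4; P3→X gives 6>5]
(A,R,Z): not NE [P2→P gives 9>1; P3→X gives 6>0]
(A,S,X): not NE [P1→C gives 4>0; P2→R gives 8>0; P3→Y gives 6>0]
(A,S,Y): not NE [P1→C gives 9>5; P2→Q gives 9>8]
(A,S,Z): not NE [P1→B gives 7>3; P2→P gives 9>1; P3→Y gives 6>0]
(B,P,X): not NE [P1→A gives 8>7; P3→Y gives 1>0]
(B,P,Y): not NE [P2→Q gives 5>2]
(B,P,Z): not NE [P2→S gives 9>8; P3→Y gives 1>0]
(B,Q,X): not NE [P1→C gives 8>7; P3→Z gives 7>6]
(B,Q,Y): not NE [P3→Z gives 7>3]
(B,Q,Z): not NE [P1→A gives 9>4; P2→S gives 9>2]
(B,R,X): NE
(B,R,Y): not NE [P1→A gives 9>5; P2→Q gives 5>3]
(B,R,Z): not NE [P1→A gives 8>3; P2→S gives 9>7]
(B,S,X): not NE [P1→C gives 4>0; P2→R gives 5>2; P3→Z gives 3>0]
(B,S,Y): not NE [P1→C gives 9>0; P2→Q gives 5>0]
(B,S,Z): NE
(C,P,X): not NE [P1→A gives 8>1; P2→S gives 7>2]
(C,P,Y): not NE [P1→B gives 5>0; P2→Q gives 9>4; P3→X gives 8>7]
(C,P,Z): not NE [P1→B gives 8>5; P3→X gives 8>5]
(C,Q,X): not NE [P2→S gives 7>6; P3→Y gives 9>1]
(C,Q,Y): not NE [P1→B gives 8>6]
(C,Q,Z): not NE [P1→A gives 9>1; P2→P gives 8>3; P3→Y gives 9>5]
(C,R,X): not NE [P1→B gives 10>9; P2→S gives 7>2]
(C,R,Y): not NE [P1→A gives 9>6; P2→Q gives 9>3]
(C,R,Z): not NE [P1→A gives 8>0; P2→P gives 8>3; P3→Y gives 6>1]
(C,S,X): not NE [P3→Z gives 9>6]
(C,S,Y): not NE [P2→Q gives 9>5; P3→Z gives 9>1]
(C,S,Z): not NE [P1→B gives 7>6; P2→P gives 8>0]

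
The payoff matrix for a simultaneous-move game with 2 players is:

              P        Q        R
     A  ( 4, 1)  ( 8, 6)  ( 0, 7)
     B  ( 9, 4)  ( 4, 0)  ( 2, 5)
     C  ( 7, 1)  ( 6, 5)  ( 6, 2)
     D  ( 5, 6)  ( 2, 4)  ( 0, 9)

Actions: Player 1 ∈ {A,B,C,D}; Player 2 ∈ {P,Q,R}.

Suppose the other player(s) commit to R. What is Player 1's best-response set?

u_1(A vs R) = 0
u_1(B vs R) = 2
u_1(C vs R) = 6
u_1(D vs R) = 0
max payoff 6 at {C}

P1 best: {C}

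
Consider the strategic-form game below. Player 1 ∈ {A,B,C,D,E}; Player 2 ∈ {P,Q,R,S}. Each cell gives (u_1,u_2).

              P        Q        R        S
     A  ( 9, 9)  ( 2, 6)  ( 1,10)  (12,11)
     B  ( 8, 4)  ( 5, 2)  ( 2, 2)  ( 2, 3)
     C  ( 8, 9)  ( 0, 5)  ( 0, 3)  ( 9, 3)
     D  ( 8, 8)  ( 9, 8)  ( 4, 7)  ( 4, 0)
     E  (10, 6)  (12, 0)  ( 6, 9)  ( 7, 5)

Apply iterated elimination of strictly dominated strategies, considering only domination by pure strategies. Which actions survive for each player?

Survivors P1:{A,E} P2:{R,S}

P1 drop B (E beats it: P:10>8 Q:12>5 R:6>2 S:7>2)
P1 drop C (A beats it: P:9>8 Q:2>0 R:1>0 S:12>9)
P1 drop D (E beats it: P:10>8 Q:12>9 R:6>4 S:7>4)
P2 drop P (R beats it: A:10>9 E:9>6)
P2 drop Q (R beats it: A:10>6 E:9>0)
P1→{A,E} P2→{R,S}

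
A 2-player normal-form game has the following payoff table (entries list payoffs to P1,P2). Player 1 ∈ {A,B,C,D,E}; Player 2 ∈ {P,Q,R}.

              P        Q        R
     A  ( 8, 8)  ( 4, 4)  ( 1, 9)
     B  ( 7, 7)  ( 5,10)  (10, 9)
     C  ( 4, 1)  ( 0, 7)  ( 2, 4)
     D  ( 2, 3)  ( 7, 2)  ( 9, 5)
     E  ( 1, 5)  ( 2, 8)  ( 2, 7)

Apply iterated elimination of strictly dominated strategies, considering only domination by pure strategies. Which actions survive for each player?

Survivors P1:{B,D} P2:{Q,R}

P1 drop C (B beats it: P:7>4 Q:5>0 R:10>2)
P1 drop E (B beats it: P:7>1 Q:5>2 R:10>2)
P2 drop P (R beats it: A:9>8 B:9>7 D:5>3)
P1 drop A (B beats it: Q:5>4 R:10>1)
P1→{B,D} P2→{Q,R}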